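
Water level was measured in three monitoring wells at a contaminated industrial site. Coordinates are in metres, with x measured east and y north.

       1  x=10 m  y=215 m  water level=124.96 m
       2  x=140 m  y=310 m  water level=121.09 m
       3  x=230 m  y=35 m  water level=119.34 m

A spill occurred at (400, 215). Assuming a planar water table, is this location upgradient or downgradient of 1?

With h = a·x + b·y + c and 1 as origin, the differences give:
  130·a + 95·b = -3.87
  220·a + (-180)·b = -5.62
Eliminate b (×(-180) and ×95, subtract): -44300·a = 1230.500 → a = ∂h/∂x = -0.02778
Back-substitute: b = ∂h/∂y = -0.002727.
Head at (400, 215) = 124.96 + (-0.02778)·(390) + (-0.002727)·(0) = 114.13 m.
That is lower than the 124.96 m at 1, so the point is downgradient.

downgradient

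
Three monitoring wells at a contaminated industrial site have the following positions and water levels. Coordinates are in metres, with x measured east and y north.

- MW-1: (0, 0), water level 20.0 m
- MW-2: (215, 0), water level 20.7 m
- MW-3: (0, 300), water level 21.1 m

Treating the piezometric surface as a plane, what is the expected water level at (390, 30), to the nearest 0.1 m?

∂h/∂x = (20.7 − 20.0) / (215 − 0) = +0.003256
∂h/∂y = (21.1 − 20.0) / (300 − 0) = +0.003667
h(390, 30) = 20.0 + (+0.003256)·(390) + (+0.003667)·(30) = 20.0 +1.270 +0.110 = 21.380 m.

21.4 m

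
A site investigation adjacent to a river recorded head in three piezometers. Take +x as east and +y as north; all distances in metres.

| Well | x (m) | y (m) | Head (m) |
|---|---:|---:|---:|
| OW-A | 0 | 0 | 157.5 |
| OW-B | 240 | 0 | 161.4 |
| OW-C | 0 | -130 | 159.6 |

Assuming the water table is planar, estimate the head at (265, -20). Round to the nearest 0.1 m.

∂h/∂x = (161.4 − 157.5) / (240 − 0) = +0.01625
∂h/∂y = (159.6 − 157.5) / (-130 − 0) = -0.01615
h(265, -20) = 157.5 + (+0.01625)·(265) + (-0.01615)·(-20) = 157.5 +4.306 +0.323 = 162.129 m.

162.1 m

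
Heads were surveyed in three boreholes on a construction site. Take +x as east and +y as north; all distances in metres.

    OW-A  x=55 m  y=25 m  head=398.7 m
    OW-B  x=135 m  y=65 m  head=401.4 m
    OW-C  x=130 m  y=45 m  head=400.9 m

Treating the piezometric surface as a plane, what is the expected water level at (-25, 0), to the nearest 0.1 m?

396.3 m

Three-point gradient (reference OW-A): Δ to OW-B = (80, 40, +2.7), Δ to OW-C = (75, 20, +2.2).
∂h/∂x = +0.02429, ∂h/∂y = +0.01893 (det = -1400).
h(-25, 0) = 398.7 + (+0.02429)·(-80) + (+0.01893)·(-25) = 398.7 -1.943 -0.473 = 396.284 m.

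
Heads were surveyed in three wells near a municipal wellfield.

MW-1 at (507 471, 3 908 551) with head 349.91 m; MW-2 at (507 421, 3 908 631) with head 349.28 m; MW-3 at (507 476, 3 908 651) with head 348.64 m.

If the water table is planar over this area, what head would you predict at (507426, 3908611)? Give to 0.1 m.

With h = a·x + b·y + c and MW-1 as origin, the differences give:
  (-50)·a + 80·b = -0.63
  5·a + 100·b = -1.27
Eliminate b (×100 and ×80, subtract): -5400·a = 38.600 → a = ∂h/∂x = -0.007148
Back-substitute: b = ∂h/∂y = -0.01234.
h(507426, 3908611) = 349.91 + (-0.007148)·(-45) + (-0.01234)·(60) = 349.91 +0.322 -0.741 = 349.491 m.

349.5 m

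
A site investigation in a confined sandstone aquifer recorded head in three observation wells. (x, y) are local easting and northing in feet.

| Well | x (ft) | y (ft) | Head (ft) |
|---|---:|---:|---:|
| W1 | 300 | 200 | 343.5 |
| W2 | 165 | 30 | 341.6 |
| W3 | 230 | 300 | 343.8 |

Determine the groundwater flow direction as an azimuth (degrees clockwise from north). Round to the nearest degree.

219°

With h = a·x + b·y + c and W1 as origin, the differences give:
  (-135)·a + (-170)·b = -1.9
  (-70)·a + 100·b = +0.3
Eliminate b (×100 and ×(-170), subtract): -25400·a = -139.00 → a = ∂h/∂x = +0.005472
Back-substitute: b = ∂h/∂y = +0.006831.
Flow direction (−∇h) has components (-0.005472 E, -0.006831 N).
Azimuth = atan2(E, N) = atan2(-0.005472, -0.006831) = 218.7° ≈ 219°.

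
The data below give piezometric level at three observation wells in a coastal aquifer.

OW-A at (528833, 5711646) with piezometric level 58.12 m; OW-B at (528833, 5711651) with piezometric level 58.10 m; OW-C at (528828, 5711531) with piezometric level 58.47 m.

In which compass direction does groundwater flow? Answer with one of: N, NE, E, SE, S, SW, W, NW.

Taking OW-A as reference: OW-B−OW-A = (0, 5, -0.02); OW-C−OW-A = (-5, -115, +0.35).
Determinant of the coordinate differences = 0·(-115) − (-5)·5 = 25.
∂h/∂x = [(-0.02)·(-115) − (+0.35)·5] / 25 = +0.02200
∂h/∂y = [0·(+0.35) − (-5)·(-0.02)] / 25 = -0.004000
Flow = −∇h = (-0.02200 east, +0.004000 north), which points west.

W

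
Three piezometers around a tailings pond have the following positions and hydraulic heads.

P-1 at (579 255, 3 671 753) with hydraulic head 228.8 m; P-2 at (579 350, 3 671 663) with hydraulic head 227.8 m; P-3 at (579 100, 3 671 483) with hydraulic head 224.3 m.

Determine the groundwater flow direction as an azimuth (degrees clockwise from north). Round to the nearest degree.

193°

With h = a·x + b·y + c and P-1 as origin, the differences give:
  95·a + (-90)·b = -1.0
  (-155)·a + (-270)·b = -4.5
Eliminate b (×(-270) and ×(-90), subtract): -39600·a = -135.00 → a = ∂h/∂x = +0.003409
Back-substitute: b = ∂h/∂y = +0.01471.
Flow direction (−∇h) has components (-0.003409 E, -0.01471 N).
Azimuth = atan2(E, N) = atan2(-0.003409, -0.01471) = 193.0° ≈ 193°.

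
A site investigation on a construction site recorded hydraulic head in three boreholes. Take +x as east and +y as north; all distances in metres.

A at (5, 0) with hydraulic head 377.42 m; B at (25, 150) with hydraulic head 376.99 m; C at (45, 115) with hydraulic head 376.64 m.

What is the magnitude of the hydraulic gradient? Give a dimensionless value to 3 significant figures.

0.0183

Taking A as reference: B−A = (20, 150, -0.43); C−A = (40, 115, -0.78).
Determinant of the coordinate differences = 20·115 − 40·150 = -3700.
∂h/∂x = [(-0.43)·115 − (-0.78)·150] / -3700 = -0.01826
∂h/∂y = [20·(-0.78) − 40·(-0.43)] / -3700 = -0.0004324
|∇h| = √(-0.01826² + -0.0004324²) = 0.01827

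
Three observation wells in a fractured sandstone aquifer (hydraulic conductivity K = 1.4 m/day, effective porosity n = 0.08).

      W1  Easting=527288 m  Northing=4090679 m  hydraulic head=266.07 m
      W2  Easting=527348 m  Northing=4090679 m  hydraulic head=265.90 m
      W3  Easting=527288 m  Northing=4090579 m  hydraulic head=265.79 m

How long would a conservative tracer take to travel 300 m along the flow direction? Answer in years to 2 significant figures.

12 years

∂h/∂x = (265.90 − 266.07) / (527348 − 527288) = -0.002833
∂h/∂y = (265.79 − 266.07) / (4090579 − 4090679) = +0.002800
|∇h| = √(-0.002833² + 0.002800²) = 0.003983
Seepage velocity v = K·i/n = 1.4 × 0.003983 / 0.08 = 0.0697 m/day.
t = 300 / 0.0697 = 4304 days = 11.8 years.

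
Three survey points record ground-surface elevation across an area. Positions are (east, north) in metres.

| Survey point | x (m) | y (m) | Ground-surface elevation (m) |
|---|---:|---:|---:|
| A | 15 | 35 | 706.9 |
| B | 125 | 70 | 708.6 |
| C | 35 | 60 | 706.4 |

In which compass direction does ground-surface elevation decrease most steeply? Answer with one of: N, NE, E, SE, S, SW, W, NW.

Differences from A: to B (Δx, Δy, Δh) = (110, 35, +1.7); to C = (20, 25, -0.5).
Solve a·Δx + b·Δy = Δz: det = 110·25 − 20·35 = 2050.
∂z/∂x = [(+1.7)·25 − (-0.5)·35] / 2050 = +0.02927
∂z/∂y = [110·(-0.5) − 20·(+1.7)] / 2050 = -0.04341
Steepest decrease is along −∇f = (-0.02927 E, +0.04341 N) → northwest.

NW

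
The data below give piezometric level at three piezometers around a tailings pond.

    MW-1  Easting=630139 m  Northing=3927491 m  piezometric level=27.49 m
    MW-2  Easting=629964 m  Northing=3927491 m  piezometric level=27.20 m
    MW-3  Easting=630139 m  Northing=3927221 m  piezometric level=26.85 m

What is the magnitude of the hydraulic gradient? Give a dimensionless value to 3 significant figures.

∂h/∂x = (27.20 − 27.49) / (629964 − 630139) = +0.001657
∂h/∂y = (26.85 − 27.49) / (3927221 − 3927491) = +0.002370
|∇h| = √(0.001657² + 0.002370²) = 0.002892

0.00289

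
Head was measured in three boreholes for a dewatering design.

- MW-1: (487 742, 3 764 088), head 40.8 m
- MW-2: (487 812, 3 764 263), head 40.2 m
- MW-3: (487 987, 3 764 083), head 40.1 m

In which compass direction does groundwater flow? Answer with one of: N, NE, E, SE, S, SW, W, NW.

Differences from MW-1: to MW-2 (Δx, Δy, Δh) = (70, 175, -0.6); to MW-3 = (245, -5, -0.7).
Determinant of the coordinate differences = 70·(-5) − 245·175 = -43225.
∂h/∂x = [(-0.6)·(-5) − (-0.7)·175] / -43225 = -0.002903
∂h/∂y = [70·(-0.7) − 245·(-0.6)] / -43225 = -0.002267
Flow = −∇h = (+0.002903 east, +0.002267 north), which points northeast.

NE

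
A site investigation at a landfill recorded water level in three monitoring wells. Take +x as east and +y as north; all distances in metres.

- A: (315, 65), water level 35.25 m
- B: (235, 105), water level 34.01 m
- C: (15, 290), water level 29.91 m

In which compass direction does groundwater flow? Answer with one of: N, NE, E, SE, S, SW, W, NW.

With h = a·x + b·y + c and A as origin, the differences give:
  (-80)·a + 40·b = -1.24
  (-300)·a + 225·b = -5.34
Eliminate b (×225 and ×40, subtract): -6000·a = -65.400 → a = ∂h/∂x = +0.01090
Back-substitute: b = ∂h/∂y = -0.009200.
Flow = −∇h = (-0.01090 east, +0.009200 north), which points northwest.

NW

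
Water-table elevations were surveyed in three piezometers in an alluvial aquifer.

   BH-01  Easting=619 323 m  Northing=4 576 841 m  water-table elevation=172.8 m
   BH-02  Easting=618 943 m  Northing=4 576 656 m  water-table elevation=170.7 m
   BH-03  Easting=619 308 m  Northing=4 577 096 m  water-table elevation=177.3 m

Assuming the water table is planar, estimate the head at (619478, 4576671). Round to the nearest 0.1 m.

169.4 m

Three-point gradient (reference BH-01): Δ to BH-02 = (-380, -185, -2.1), Δ to BH-03 = (-15, 255, +4.5).
∂h/∂x = -0.002980, ∂h/∂y = +0.01747 (det = -99675).
h(619478, 4576671) = 172.8 + (-0.002980)·(155) + (+0.01747)·(-170) = 172.8 -0.462 -2.970 = 169.368 m.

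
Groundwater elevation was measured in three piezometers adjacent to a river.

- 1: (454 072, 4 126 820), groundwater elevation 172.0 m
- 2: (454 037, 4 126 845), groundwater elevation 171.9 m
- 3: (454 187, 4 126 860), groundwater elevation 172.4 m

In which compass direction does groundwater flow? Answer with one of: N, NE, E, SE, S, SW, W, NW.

W

Differences from 1: to 2 (Δx, Δy, Δh) = (-35, 25, -0.1); to 3 = (115, 40, +0.4).
Solve a·Δx + b·Δy = Δh: det = (-35)·40 − 115·25 = -4275.
∂h/∂x = [(-0.1)·40 − (+0.4)·25] / -4275 = +0.003275
∂h/∂y = [(-35)·(+0.4) − 115·(-0.1)] / -4275 = +0.0005848
Flow = −∇h = (-0.003275 east, -0.0005848 north), which points west.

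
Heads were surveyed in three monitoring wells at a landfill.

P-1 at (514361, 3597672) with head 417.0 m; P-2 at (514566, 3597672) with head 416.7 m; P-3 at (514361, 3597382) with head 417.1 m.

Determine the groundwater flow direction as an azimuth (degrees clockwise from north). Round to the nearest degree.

∂h/∂x = (416.7 − 417.0) / (514566 − 514361) = -0.001463
∂h/∂y = (417.1 − 417.0) / (3597382 − 3597672) = -0.0003448
Flow direction (−∇h) has components (+0.001463 E, +0.0003448 N).
Azimuth = atan2(E, N) = atan2(+0.001463, +0.0003448) = 76.7° ≈ 077°.

077°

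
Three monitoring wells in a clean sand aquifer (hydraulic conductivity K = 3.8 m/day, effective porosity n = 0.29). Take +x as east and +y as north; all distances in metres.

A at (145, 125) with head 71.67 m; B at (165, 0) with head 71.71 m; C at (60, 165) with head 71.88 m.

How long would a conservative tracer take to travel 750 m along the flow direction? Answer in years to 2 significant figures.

Three-point gradient (reference A): Δ to B = (20, -125, +0.04), Δ to C = (-85, 40, +0.21).
∂h/∂x = -0.002835, ∂h/∂y = -0.0007735 (det = -9825).
|∇h| = √(-0.002835² + -0.0007735²) = 0.002939
Seepage velocity v = K·i/n = 3.8 × 0.002939 / 0.29 = 0.03851 m/day.
t = 750 / 0.03851 = 1.948e+04 days = 53.3 years.

53 years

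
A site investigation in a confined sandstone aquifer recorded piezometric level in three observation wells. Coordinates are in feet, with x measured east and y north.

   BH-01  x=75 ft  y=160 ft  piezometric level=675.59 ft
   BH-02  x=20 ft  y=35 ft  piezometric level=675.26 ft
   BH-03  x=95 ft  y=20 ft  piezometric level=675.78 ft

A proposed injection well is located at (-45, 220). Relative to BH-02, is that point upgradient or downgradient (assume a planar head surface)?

With h = a·x + b·y + c and BH-01 as origin, the differences give:
  (-55)·a + (-125)·b = -0.33
  20·a + (-140)·b = +0.19
Eliminate b (×(-140) and ×(-125), subtract): 10200·a = 69.950 → a = ∂h/∂x = +0.006858
Back-substitute: b = ∂h/∂y = -0.0003775.
Head at (-45, 220) = 675.59 + (+0.006858)·(-120) + (-0.0003775)·(60) = 674.74 ft.
That is lower than the 675.26 ft at BH-02, so the point is downgradient.

downgradient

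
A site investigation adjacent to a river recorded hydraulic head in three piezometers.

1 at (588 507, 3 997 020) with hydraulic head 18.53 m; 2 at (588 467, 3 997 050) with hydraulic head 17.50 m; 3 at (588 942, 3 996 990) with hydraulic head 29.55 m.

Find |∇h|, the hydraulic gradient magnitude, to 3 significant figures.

0.0253

With h = a·x + b·y + c and 1 as origin, the differences give:
  (-40)·a + 30·b = -1.03
  435·a + (-30)·b = +11.02
Eliminate b (×(-30) and ×30, subtract): -11850·a = -299.700 → a = ∂h/∂x = +0.02529
Back-substitute: b = ∂h/∂y = -0.0006118.
|∇h| = √(0.02529² + -0.0006118²) = 0.0253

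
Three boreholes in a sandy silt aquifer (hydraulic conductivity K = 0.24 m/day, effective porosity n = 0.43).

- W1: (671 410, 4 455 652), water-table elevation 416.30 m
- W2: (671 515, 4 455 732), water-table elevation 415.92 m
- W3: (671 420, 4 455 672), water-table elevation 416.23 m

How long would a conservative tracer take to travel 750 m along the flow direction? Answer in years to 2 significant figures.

Taking W1 as reference: W2−W1 = (105, 80, -0.38); W3−W1 = (10, 20, -0.07).
Solve a·Δx + b·Δy = Δh: det = 105·20 − 10·80 = 1300.
∂h/∂x = [(-0.38)·20 − (-0.07)·80] / 1300 = -0.001538
∂h/∂y = [105·(-0.07) − 10·(-0.38)] / 1300 = -0.002731
|∇h| = √(-0.001538² + -0.002731²) = 0.003134
Seepage velocity v = K·i/n = 0.24 × 0.003134 / 0.43 = 0.001749 m/day.
t = 750 / 0.001749 = 4.288e+05 days = 1.17e+03 years.

1200 years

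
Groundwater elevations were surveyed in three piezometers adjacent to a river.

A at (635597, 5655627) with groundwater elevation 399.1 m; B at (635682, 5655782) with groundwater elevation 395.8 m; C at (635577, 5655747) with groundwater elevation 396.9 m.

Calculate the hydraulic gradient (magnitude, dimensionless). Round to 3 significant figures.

0.0195

With h = a·x + b·y + c and A as origin, the differences give:
  85·a + 155·b = -3.3
  (-20)·a + 120·b = -2.2
Eliminate b (×120 and ×155, subtract): 13300·a = -55.00 → a = ∂h/∂x = -0.004135
Back-substitute: b = ∂h/∂y = -0.01902.
|∇h| = √(-0.004135² + -0.01902²) = 0.01946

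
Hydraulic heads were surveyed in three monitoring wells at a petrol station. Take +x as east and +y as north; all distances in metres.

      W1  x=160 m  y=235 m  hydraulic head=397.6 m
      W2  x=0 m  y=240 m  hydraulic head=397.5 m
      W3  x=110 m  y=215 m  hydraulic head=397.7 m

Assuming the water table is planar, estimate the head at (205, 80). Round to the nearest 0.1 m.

398.6 m

Taking W1 as reference: W2−W1 = (-160, 5, -0.1); W3−W1 = (-50, -20, +0.1).
Solve a·Δx + b·Δy = Δh: det = (-160)·(-20) − (-50)·5 = 3450.
∂h/∂x = [(-0.1)·(-20) − (+0.1)·5] / 3450 = +0.0004348
∂h/∂y = [(-160)·(+0.1) − (-50)·(-0.1)] / 3450 = -0.006087
h(205, 80) = 397.6 + (+0.0004348)·(45) + (-0.006087)·(-155) = 397.6 +0.020 +0.943 = 398.563 m.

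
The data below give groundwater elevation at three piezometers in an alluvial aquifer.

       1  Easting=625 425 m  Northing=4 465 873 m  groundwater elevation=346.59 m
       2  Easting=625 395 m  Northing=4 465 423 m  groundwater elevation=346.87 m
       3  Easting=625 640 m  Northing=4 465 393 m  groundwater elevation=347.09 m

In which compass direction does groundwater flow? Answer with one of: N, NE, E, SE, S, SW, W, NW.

Taking 1 as reference: 2−1 = (-30, -450, +0.28); 3−1 = (215, -480, +0.50).
Solve a·Δx + b·Δy = Δh: det = (-30)·(-480) − 215·(-450) = 111150.
∂h/∂x = [(+0.28)·(-480) − (+0.50)·(-450)] / 111150 = +0.0008151
∂h/∂y = [(-30)·(+0.50) − 215·(+0.28)] / 111150 = -0.0006766
Flow = −∇h = (-0.0008151 east, +0.0006766 north), which points northwest.

NW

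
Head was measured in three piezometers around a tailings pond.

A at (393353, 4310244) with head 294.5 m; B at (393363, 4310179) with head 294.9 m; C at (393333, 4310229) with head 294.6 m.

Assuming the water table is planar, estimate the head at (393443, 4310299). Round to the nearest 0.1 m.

294.1 m

Taking A as reference: B−A = (10, -65, +0.4); C−A = (-20, -15, +0.1).
Solve a·Δx + b·Δy = Δh: det = 10·(-15) − (-20)·(-65) = -1450.
∂h/∂x = [(+0.4)·(-15) − (+0.1)·(-65)] / -1450 = -0.0003448
∂h/∂y = [10·(+0.1) − (-20)·(+0.4)] / -1450 = -0.006207
h(393443, 4310299) = 294.5 + (-0.0003448)·(90) + (-0.006207)·(55) = 294.5 -0.031 -0.341 = 294.128 m.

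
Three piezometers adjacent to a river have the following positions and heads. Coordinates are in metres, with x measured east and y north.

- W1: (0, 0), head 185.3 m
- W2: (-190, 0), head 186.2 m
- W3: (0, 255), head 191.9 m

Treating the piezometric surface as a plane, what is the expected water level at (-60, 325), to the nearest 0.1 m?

∂h/∂x = (186.2 − 185.3) / (-190 − 0) = -0.004737
∂h/∂y = (191.9 − 185.3) / (255 − 0) = +0.02588
h(-60, 325) = 185.3 + (-0.004737)·(-60) + (+0.02588)·(325) = 185.3 +0.284 +8.412 = 193.996 m.

194.0 m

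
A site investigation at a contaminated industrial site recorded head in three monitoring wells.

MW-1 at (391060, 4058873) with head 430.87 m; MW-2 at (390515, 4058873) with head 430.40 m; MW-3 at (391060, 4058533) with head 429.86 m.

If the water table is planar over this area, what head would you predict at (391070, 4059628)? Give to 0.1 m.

∂h/∂x = (430.40 − 430.87) / (390515 − 391060) = +0.0008624
∂h/∂y = (429.86 − 430.87) / (4058533 − 4058873) = +0.002971
h(391070, 4059628) = 430.87 + (+0.0008624)·(10) + (+0.002971)·(755) = 430.87 +0.009 +2.243 = 433.121 m.

433.1 m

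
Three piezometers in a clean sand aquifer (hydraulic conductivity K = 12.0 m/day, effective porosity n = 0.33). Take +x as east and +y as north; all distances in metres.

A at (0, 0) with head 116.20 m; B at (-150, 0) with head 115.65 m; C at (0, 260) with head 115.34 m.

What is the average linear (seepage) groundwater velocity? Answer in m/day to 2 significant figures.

0.18 m/day

∂h/∂x = (115.65 − 116.20) / (-150 − 0) = +0.003667
∂h/∂y = (115.34 − 116.20) / (260 − 0) = -0.003308
|∇h| = √(0.003667² + -0.003308²) = 0.004939
Seepage velocity v = K·i/n = 12.0 × 0.004939 / 0.33 = 0.1796 m/day.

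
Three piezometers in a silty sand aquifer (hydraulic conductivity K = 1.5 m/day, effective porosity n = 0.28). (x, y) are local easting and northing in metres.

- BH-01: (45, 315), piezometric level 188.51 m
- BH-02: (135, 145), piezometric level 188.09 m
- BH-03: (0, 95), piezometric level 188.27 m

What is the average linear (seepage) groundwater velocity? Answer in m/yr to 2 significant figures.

4.7 m/yr

Taking BH-01 as reference: BH-02−BH-01 = (90, -170, -0.42); BH-03−BH-01 = (-45, -220, -0.24).
Determinant of the coordinate differences = 90·(-220) − (-45)·(-170) = -27450.
∂h/∂x = [(-0.42)·(-220) − (-0.24)·(-170)] / -27450 = -0.001880
∂h/∂y = [90·(-0.24) − (-45)·(-0.42)] / -27450 = +0.001475
|∇h| = √(-0.001880² + 0.001475²) = 0.00239
Seepage velocity v = K·i/n = 1.5 × 0.00239 / 0.28 = 0.0128 m/day = 4.675 m/yr.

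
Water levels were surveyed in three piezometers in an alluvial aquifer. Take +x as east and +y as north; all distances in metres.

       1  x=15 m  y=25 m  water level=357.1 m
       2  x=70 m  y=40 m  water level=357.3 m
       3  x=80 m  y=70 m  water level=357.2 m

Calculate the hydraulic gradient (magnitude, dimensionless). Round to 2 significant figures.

Differences from 1: to 2 (Δx, Δy, Δh) = (55, 15, +0.2); to 3 = (65, 45, +0.1).
Determinant of the coordinate differences = 55·45 − 65·15 = 1500.
∂h/∂x = [(+0.2)·45 − (+0.1)·15] / 1500 = +0.005000
∂h/∂y = [55·(+0.1) − 65·(+0.2)] / 1500 = -0.005000
|∇h| = √(0.005000² + -0.005000²) = 0.007071

0.0071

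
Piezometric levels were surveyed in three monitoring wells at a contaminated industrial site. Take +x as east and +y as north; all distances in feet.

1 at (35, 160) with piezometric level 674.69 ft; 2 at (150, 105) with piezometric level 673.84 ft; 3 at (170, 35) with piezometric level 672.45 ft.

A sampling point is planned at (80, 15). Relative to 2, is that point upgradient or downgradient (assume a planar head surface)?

Taking 1 as reference: 2−1 = (115, -55, -0.85); 3−1 = (135, -125, -2.24).
Determinant of the coordinate differences = 115·(-125) − 135·(-55) = -6950.
∂h/∂x = [(-0.85)·(-125) − (-2.24)·(-55)] / -6950 = +0.002439
∂h/∂y = [115·(-2.24) − 135·(-0.85)] / -6950 = +0.02055
Head at (80, 15) = 674.69 + (+0.002439)·(45) + (+0.02055)·(-145) = 671.82 ft.
That is lower than the 673.84 ft at 2, so the point is downgradient.

downgradient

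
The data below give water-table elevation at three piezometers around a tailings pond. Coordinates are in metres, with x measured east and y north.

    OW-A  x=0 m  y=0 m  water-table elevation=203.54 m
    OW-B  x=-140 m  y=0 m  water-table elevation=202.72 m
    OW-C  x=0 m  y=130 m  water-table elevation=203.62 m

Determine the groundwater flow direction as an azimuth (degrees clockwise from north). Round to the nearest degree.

264°

∂h/∂x = (202.72 − 203.54) / (-140 − 0) = +0.005857
∂h/∂y = (203.62 − 203.54) / (130 − 0) = +0.0006154
Flow direction (−∇h) has components (-0.005857 E, -0.0006154 N).
Azimuth = atan2(E, N) = atan2(-0.005857, -0.0006154) = 264.0° ≈ 264°.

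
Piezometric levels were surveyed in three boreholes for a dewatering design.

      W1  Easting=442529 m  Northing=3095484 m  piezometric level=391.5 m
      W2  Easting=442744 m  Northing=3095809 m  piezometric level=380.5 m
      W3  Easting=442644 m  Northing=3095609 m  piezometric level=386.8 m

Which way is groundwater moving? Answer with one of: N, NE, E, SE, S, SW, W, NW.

Differences from W1: to W2 (Δx, Δy, Δh) = (215, 325, -11.0); to W3 = (115, 125, -4.7).
Solve a·Δx + b·Δy = Δh: det = 215·125 − 115·325 = -10500.
∂h/∂x = [(-11.0)·125 − (-4.7)·325] / -10500 = -0.01452
∂h/∂y = [215·(-4.7) − 115·(-11.0)] / -10500 = -0.02424
Flow = −∇h = (+0.01452 east, +0.02424 north), which points northeast.

NE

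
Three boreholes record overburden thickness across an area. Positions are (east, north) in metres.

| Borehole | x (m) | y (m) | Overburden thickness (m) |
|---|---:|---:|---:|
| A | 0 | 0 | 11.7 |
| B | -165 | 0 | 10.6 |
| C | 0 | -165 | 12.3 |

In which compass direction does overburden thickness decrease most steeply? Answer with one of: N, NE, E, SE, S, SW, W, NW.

∂d/∂x = (10.6 − 11.7) / (-165 − 0) = +0.006667
∂d/∂y = (12.3 − 11.7) / (-165 − 0) = -0.003636
Steepest decrease is along −∇f = (-0.006667 E, +0.003636 N) → northwest.

NW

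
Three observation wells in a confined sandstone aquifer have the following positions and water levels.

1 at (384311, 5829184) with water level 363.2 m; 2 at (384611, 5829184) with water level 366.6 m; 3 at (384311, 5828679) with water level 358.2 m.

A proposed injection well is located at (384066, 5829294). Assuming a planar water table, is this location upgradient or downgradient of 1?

∂h/∂x = (366.6 − 363.2) / (384611 − 384311) = +0.01133
∂h/∂y = (358.2 − 363.2) / (5828679 − 5829184) = +0.009901
Head at (384066, 5829294) = 363.2 + (+0.01133)·(-245) + (+0.009901)·(110) = 361.51 m.
That is lower than the 363.2 m at 1, so the point is downgradient.

downgradient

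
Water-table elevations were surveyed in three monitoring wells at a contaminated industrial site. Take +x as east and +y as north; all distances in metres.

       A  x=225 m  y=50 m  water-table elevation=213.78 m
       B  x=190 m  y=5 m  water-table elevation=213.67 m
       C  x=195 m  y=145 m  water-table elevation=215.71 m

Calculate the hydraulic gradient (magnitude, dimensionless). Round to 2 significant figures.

With h = a·x + b·y + c and A as origin, the differences give:
  (-35)·a + (-45)·b = -0.11
  (-30)·a + 95·b = +1.93
Eliminate b (×95 and ×(-45), subtract): -4675·a = 76.400 → a = ∂h/∂x = -0.01634
Back-substitute: b = ∂h/∂y = +0.01516.
|∇h| = √(-0.01634² + 0.01516²) = 0.02229

0.022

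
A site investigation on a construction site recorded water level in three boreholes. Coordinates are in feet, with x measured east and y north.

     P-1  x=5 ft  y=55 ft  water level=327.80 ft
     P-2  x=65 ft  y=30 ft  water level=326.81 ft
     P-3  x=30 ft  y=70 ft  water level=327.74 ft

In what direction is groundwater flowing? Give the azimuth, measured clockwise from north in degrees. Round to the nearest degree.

142°

Three-point gradient (reference P-1): Δ to P-2 = (60, -25, -0.99), Δ to P-3 = (25, 15, -0.06).
∂h/∂x = -0.01072, ∂h/∂y = +0.01387 (det = 1525).
Flow direction (−∇h) has components (+0.01072 E, -0.01387 N).
Azimuth = atan2(E, N) = atan2(+0.01072, -0.01387) = 142.3° ≈ 142°.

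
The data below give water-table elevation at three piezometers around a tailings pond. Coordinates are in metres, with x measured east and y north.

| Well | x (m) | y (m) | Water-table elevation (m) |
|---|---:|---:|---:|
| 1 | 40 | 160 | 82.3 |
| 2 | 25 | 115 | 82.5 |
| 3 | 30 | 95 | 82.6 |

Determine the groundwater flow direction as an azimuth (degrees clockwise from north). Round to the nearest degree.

Differences from 1: to 2 (Δx, Δy, Δh) = (-15, -45, +0.2); to 3 = (-10, -65, +0.3).
Solve a·Δx + b·Δy = Δh: det = (-15)·(-65) − (-10)·(-45) = 525.
∂h/∂x = [(+0.2)·(-65) − (+0.3)·(-45)] / 525 = +0.0009524
∂h/∂y = [(-15)·(+0.3) − (-10)·(+0.2)] / 525 = -0.004762
Flow direction (−∇h) has components (-0.0009524 E, +0.004762 N).
Azimuth = atan2(E, N) = atan2(-0.0009524, +0.004762) = 348.7° ≈ 349°.

349°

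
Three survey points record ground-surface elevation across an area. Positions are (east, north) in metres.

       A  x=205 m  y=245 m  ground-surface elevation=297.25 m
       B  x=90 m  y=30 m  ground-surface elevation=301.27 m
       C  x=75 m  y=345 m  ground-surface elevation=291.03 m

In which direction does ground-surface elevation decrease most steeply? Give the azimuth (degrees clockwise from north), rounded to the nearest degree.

323°

Differences from A: to B (Δx, Δy, Δh) = (-115, -215, +4.02); to C = (-130, 100, -6.22).
Solve a·Δx + b·Δy = Δz: det = (-115)·100 − (-130)·(-215) = -39450.
∂z/∂x = [(+4.02)·100 − (-6.22)·(-215)] / -39450 = +0.02371
∂z/∂y = [(-115)·(-6.22) − (-130)·(+4.02)] / -39450 = -0.03138
Steepest decrease is along −∇f: components (-0.02371 E, +0.03138 N).
Azimuth = atan2(-0.02371, +0.03138) = 322.9° ≈ 323°.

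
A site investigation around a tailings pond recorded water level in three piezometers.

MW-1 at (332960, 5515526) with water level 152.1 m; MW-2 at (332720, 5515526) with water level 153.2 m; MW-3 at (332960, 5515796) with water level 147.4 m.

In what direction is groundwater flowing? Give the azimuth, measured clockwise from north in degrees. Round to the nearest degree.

∂h/∂x = (153.2 − 152.1) / (332720 − 332960) = -0.004583
∂h/∂y = (147.4 − 152.1) / (5515796 − 5515526) = -0.01741
Flow direction (−∇h) has components (+0.004583 E, +0.01741 N).
Azimuth = atan2(E, N) = atan2(+0.004583, +0.01741) = 14.8° ≈ 015°.

015°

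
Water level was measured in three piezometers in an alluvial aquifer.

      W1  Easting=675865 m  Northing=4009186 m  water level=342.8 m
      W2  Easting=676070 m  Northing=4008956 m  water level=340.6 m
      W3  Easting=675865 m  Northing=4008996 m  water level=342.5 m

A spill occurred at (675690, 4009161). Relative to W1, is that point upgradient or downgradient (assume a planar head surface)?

upgradient

Taking W1 as reference: W2−W1 = (205, -230, -2.2); W3−W1 = (0, -190, -0.3).
Determinant of the coordinate differences = 205·(-190) − 0·(-230) = -38950.
∂h/∂x = [(-2.2)·(-190) − (-0.3)·(-230)] / -38950 = -0.008960
∂h/∂y = [205·(-0.3) − 0·(-2.2)] / -38950 = +0.001579
Head at (675690, 4009161) = 342.8 + (-0.008960)·(-175) + (+0.001579)·(-25) = 344.33 m.
That is higher than the 342.8 m at W1, so the point is upgradient.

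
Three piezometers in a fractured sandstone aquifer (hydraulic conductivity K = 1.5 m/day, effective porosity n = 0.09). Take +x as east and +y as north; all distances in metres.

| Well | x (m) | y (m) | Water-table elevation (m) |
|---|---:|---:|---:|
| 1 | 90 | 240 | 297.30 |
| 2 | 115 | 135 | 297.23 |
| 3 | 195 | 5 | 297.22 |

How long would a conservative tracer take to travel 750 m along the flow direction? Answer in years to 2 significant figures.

66 years

Taking 1 as reference: 2−1 = (25, -105, -0.07); 3−1 = (105, -235, -0.08).
Solve a·Δx + b·Δy = Δh: det = 25·(-235) − 105·(-105) = 5150.
∂h/∂x = [(-0.07)·(-235) − (-0.08)·(-105)] / 5150 = +0.001563
∂h/∂y = [25·(-0.08) − 105·(-0.07)] / 5150 = +0.001039
|∇h| = √(0.001563² + 0.001039²) = 0.001877
Seepage velocity v = K·i/n = 1.5 × 0.001877 / 0.09 = 0.03128 m/day.
t = 750 / 0.03128 = 2.398e+04 days = 65.7 years.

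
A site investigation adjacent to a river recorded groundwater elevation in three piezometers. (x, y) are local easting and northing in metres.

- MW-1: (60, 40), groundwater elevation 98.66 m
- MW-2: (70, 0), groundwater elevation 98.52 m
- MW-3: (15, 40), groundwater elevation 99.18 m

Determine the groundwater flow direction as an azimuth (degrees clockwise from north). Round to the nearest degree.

With h = a·x + b·y + c and MW-1 as origin, the differences give:
  10·a + (-40)·b = -0.14
  (-45)·a + 0·b = +0.52
Eliminate b (×0 and ×(-40), subtract): -1800·a = 20.800 → a = ∂h/∂x = -0.01156
Back-substitute: b = ∂h/∂y = +0.0006111.
Flow direction (−∇h) has components (+0.01156 E, -0.0006111 N).
Azimuth = atan2(E, N) = atan2(+0.01156, -0.0006111) = 93.0° ≈ 093°.

093°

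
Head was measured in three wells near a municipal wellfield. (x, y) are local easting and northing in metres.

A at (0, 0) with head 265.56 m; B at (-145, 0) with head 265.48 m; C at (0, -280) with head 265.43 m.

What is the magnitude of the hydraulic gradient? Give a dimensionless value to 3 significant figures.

0.000721

∂h/∂x = (265.48 − 265.56) / (-145 − 0) = +0.0005517
∂h/∂y = (265.43 − 265.56) / (-280 − 0) = +0.0004643
|∇h| = √(0.0005517² + 0.0004643²) = 0.0007211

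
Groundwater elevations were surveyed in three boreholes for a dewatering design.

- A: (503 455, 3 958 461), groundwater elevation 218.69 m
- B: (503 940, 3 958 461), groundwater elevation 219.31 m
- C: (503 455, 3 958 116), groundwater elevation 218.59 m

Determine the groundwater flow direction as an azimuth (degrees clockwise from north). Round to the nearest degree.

257°

∂h/∂x = (219.31 − 218.69) / (503940 − 503455) = +0.001278
∂h/∂y = (218.59 − 218.69) / (3958116 − 3958461) = +0.0002899
Flow direction (−∇h) has components (-0.001278 E, -0.0002899 N).
Azimuth = atan2(E, N) = atan2(-0.001278, -0.0002899) = 257.2° ≈ 257°.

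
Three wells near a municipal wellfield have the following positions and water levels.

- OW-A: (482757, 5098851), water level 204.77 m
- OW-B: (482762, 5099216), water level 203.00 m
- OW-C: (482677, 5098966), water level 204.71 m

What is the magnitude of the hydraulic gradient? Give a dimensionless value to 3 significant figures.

Three-point gradient (reference OW-A): Δ to OW-B = (5, 365, -1.77), Δ to OW-C = (-80, 115, -0.06).
∂h/∂x = -0.006101, ∂h/∂y = -0.004766 (det = 29775).
|∇h| = √(-0.006101² + -0.004766²) = 0.007742

0.00774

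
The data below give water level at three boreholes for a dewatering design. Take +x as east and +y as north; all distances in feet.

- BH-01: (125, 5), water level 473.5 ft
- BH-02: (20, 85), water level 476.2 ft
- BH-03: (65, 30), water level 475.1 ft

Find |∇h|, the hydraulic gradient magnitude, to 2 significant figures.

Differences from BH-01: to BH-02 (Δx, Δy, Δh) = (-105, 80, +2.7); to BH-03 = (-60, 25, +1.6).
Determinant of the coordinate differences = (-105)·25 − (-60)·80 = 2175.
∂h/∂x = [(+2.7)·25 − (+1.6)·80] / 2175 = -0.02782
∂h/∂y = [(-105)·(+1.6) − (-60)·(+2.7)] / 2175 = -0.002759
|∇h| = √(-0.02782² + -0.002759²) = 0.02796

0.028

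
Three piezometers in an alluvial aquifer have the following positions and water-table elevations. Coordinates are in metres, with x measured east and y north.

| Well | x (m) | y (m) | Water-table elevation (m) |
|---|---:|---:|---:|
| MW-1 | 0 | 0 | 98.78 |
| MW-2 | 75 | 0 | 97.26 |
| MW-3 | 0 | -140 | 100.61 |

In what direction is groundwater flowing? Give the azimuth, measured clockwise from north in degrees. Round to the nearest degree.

∂h/∂x = (97.26 − 98.78) / (75 − 0) = -0.02027
∂h/∂y = (100.61 − 98.78) / (-140 − 0) = -0.01307
Flow direction (−∇h) has components (+0.02027 E, +0.01307 N).
Azimuth = atan2(E, N) = atan2(+0.02027, +0.01307) = 57.2° ≈ 057°.

057°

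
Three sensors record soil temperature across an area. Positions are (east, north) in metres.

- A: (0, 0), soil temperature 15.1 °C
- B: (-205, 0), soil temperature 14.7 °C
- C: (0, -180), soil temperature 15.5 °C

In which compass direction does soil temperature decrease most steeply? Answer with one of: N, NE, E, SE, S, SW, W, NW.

NW

∂T/∂x = (14.7 − 15.1) / (-205 − 0) = +0.001951
∂T/∂y = (15.5 − 15.1) / (-180 − 0) = -0.002222
Steepest decrease is along −∇f = (-0.001951 E, +0.002222 N) → northwest.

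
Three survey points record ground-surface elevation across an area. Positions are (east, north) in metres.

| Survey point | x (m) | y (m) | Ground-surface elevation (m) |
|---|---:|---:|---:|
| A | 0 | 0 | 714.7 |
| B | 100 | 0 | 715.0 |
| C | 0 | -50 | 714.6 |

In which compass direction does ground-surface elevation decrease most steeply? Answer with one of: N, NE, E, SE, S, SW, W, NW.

∂z/∂x = (715.0 − 714.7) / (100 − 0) = +0.003000
∂z/∂y = (714.6 − 714.7) / (-50 − 0) = +0.002000
Steepest decrease is along −∇f = (-0.003000 E, -0.002000 N) → southwest.

SW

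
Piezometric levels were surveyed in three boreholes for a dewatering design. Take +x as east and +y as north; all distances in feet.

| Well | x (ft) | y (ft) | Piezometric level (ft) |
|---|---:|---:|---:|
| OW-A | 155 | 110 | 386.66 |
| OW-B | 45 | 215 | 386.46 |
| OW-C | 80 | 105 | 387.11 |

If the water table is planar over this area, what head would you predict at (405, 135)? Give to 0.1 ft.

Differences from OW-A: to OW-B (Δx, Δy, Δh) = (-110, 105, -0.20); to OW-C = (-75, -5, +0.45).
Solve a·Δx + b·Δy = Δh: det = (-110)·(-5) − (-75)·105 = 8425.
∂h/∂x = [(-0.20)·(-5) − (+0.45)·105] / 8425 = -0.005490
∂h/∂y = [(-110)·(+0.45) − (-75)·(-0.20)] / 8425 = -0.007656
h(405, 135) = 386.66 + (-0.005490)·(250) + (-0.007656)·(25) = 386.66 -1.372 -0.191 = 385.096 ft.

385.1 ft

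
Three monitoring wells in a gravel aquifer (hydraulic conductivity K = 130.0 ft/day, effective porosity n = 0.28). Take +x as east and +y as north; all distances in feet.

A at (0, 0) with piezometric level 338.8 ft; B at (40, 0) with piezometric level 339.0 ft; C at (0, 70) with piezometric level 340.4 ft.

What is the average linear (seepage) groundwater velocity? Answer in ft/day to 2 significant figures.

11 ft/day

∂h/∂x = (339.0 − 338.8) / (40 − 0) = +0.005000
∂h/∂y = (340.4 − 338.8) / (70 − 0) = +0.02286
|∇h| = √(0.005000² + 0.02286²) = 0.0234
Seepage velocity v = K·i/n = 130.0 × 0.0234 / 0.28 = 10.86 ft/day.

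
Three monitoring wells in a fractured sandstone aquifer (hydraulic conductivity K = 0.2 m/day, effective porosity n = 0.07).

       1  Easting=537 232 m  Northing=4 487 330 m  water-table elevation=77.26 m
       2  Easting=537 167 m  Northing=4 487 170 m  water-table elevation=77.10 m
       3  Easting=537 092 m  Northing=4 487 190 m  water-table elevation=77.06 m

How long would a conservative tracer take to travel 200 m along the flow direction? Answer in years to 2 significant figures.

Three-point gradient (reference 1): Δ to 2 = (-65, -160, -0.16), Δ to 3 = (-140, -140, -0.20).
∂h/∂x = +0.0007218, ∂h/∂y = +0.0007068 (det = -13300).
|∇h| = √(0.0007218² + 0.0007068²) = 0.00101
Seepage velocity v = K·i/n = 0.2 × 0.00101 / 0.07 = 0.002886 m/day.
t = 200 / 0.002886 = 6.93e+04 days = 190 years.

190 years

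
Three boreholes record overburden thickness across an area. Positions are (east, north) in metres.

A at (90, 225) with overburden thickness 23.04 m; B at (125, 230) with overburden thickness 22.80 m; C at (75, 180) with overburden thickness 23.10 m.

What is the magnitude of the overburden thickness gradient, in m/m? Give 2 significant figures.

0.0071 m/m

Differences from A: to B (Δx, Δy, Δh) = (35, 5, -0.24); to C = (-15, -45, +0.06).
Determinant of the coordinate differences = 35·(-45) − (-15)·5 = -1500.
∂d/∂x = [(-0.24)·(-45) − (+0.06)·5] / -1500 = -0.007000
∂d/∂y = [35·(+0.06) − (-15)·(-0.24)] / -1500 = +0.0010000
|∇f| = √(-0.007000² + 0.0010000²) = 0.007071 m/m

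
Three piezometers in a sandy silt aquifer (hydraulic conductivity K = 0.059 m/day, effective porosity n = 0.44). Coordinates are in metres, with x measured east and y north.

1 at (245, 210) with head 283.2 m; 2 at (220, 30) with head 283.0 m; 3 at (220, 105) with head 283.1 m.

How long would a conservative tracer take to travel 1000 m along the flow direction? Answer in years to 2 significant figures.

Taking 1 as reference: 2−1 = (-25, -180, -0.2); 3−1 = (-25, -105, -0.1).
Determinant of the coordinate differences = (-25)·(-105) − (-25)·(-180) = -1875.
∂h/∂x = [(-0.2)·(-105) − (-0.1)·(-180)] / -1875 = -0.001600
∂h/∂y = [(-25)·(-0.1) − (-25)·(-0.2)] / -1875 = +0.001333
|∇h| = √(-0.001600² + 0.001333²) = 0.002083
Seepage velocity v = K·i/n = 0.059 × 0.002083 / 0.44 = 0.0002793 m/day.
t = 1000 / 0.0002793 = 3.58e+06 days = 9.8e+03 years.

9800 years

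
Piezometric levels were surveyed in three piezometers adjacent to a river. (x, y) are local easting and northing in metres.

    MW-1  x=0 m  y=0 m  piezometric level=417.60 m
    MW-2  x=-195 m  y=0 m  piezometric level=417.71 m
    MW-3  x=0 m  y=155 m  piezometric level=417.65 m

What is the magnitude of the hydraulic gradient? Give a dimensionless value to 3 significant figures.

∂h/∂x = (417.71 − 417.60) / (-195 − 0) = -0.0005641
∂h/∂y = (417.65 − 417.60) / (155 − 0) = +0.0003226
|∇h| = √(-0.0005641² + 0.0003226²) = 0.0006498

0.000650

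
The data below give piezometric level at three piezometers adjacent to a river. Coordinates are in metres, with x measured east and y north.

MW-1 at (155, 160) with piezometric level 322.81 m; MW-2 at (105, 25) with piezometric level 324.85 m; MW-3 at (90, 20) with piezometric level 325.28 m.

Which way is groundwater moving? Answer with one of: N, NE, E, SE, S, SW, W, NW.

Taking MW-1 as reference: MW-2−MW-1 = (-50, -135, +2.04); MW-3−MW-1 = (-65, -140, +2.47).
Determinant of the coordinate differences = (-50)·(-140) − (-65)·(-135) = -1775.
∂h/∂x = [(+2.04)·(-140) − (+2.47)·(-135)] / -1775 = -0.02696
∂h/∂y = [(-50)·(+2.47) − (-65)·(+2.04)] / -1775 = -0.005127
Flow = −∇h = (+0.02696 east, +0.005127 north), which points east.

E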